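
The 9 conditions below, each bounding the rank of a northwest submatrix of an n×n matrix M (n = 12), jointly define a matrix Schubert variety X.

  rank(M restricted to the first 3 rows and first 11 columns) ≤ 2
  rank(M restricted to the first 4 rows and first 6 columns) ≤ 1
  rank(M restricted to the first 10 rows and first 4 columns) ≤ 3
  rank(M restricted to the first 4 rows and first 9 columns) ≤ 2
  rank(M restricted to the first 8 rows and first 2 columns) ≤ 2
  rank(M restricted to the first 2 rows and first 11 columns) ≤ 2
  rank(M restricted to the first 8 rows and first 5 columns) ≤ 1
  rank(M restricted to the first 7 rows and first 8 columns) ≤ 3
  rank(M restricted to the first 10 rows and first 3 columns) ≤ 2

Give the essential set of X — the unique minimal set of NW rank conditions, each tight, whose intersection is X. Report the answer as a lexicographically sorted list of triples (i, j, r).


Computing R[i][j] = min implied NW-rank bound (n=12, 9 conditions):

  row 1: 1  1  1  1  1  1  1  1  1  1  1  1
  row 2: 1  1  1  1  1  1  2  2  2  2  2  2
  row 3: 1  1  1  1  1  1  2  2  2  2  2  3
  row 4: 1  1  1  1  1  1  2  2  2  3  3  4
  row 5: 1  1  1  1  1  2  3  3  3  4  4  5
  row 6: 1  1  1  1  1  2  3  3  4  5  5  6
  row 7: 1  1  1  1  1  2  3  3  4  5  6  7
  row 8: 1  1  1  1  1  2  3  4  5  6  7  8
  row 9: 1  2  2  2  2  3  4  5  6  7  8  9
  row 10: 1  2  2  3  3  4  5  6  7  8  9  10
  row 11: 1  2  3  4  4  5  6  7  8  9  10  11
  row 12: 1  2  3  4  5  6  7  8  9  10  11  12

reading off 1-entries of Δ²R: w = (1, 7, 12, 10, 6, 9, 11, 8, 2, 4, 3, 5).

ℓ(w)=40; the 6 essential cells (i,j,r):

[(3, 11, 2), (4, 6, 1), (4, 9, 2), (7, 8, 3), (8, 5, 1), (10, 3, 2)]


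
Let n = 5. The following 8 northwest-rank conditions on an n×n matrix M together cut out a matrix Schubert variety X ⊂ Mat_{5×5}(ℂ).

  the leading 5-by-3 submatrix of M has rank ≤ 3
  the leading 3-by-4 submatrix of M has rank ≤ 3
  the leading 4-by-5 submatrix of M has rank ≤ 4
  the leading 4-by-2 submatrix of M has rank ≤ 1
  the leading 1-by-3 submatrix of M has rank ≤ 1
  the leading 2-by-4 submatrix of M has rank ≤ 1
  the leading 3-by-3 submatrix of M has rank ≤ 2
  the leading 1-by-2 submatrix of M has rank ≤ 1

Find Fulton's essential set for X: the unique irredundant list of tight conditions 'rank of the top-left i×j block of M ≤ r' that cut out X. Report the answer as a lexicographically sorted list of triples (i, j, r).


Reconstructing r_w from the 8 given conditions:

  R[1]: 1 1 1 1 1
  R[2]: 1 1 1 1 2
  R[3]: 1 1 2 2 3
  R[4]: 1 1 2 3 4
  R[5]: 1 2 3 4 5

giving w = (1, 5, 3, 4, 2) via Δ²R.

ℓ(w)=5; the 2 essential cells (i,j,r):

[(2, 4, 1), (4, 2, 1)]


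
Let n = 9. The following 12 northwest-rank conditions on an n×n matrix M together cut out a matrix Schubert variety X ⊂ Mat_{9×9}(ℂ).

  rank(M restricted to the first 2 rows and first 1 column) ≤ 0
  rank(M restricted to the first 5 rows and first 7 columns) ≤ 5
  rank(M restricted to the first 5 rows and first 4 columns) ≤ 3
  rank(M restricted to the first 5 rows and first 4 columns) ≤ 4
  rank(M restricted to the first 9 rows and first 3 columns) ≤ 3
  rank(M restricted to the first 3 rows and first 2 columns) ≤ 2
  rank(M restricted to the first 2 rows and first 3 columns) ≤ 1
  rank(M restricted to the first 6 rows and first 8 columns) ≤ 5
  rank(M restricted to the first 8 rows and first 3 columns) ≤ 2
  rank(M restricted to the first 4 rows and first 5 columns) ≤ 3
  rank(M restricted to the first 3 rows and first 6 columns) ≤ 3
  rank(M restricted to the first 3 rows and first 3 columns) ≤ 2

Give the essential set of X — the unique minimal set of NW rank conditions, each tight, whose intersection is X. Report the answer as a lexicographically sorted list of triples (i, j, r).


Computing R[i][j] = min implied NW-rank bound (n=9, 12 conditions):

  row 1: 0  1  1  1  1  1  1  1  1
  row 2: 0  1  1  2  2  2  2  2  2
  row 3: 1  2  2  3  3  3  3  3  3
  row 4: 1  2  2  3  3  4  4  4  4
  row 5: 1  2  2  3  4  5  5  5  5
  row 6: 1  2  2  3  4  5  5  5  6
  row 7: 1  2  2  3  4  5  6  6  7
  row 8: 1  2  2  3  4  5  6  7  8
  row 9: 1  2  3  4  5  6  7  8  9

so w = (2, 4, 1, 6, 5, 9, 7, 8, 3).

D(w) has 11 cells with 5 SE-corners; essential set:

[(2, 1, 0), (2, 3, 1), (4, 5, 3), (6, 8, 5), (8, 3, 2)]


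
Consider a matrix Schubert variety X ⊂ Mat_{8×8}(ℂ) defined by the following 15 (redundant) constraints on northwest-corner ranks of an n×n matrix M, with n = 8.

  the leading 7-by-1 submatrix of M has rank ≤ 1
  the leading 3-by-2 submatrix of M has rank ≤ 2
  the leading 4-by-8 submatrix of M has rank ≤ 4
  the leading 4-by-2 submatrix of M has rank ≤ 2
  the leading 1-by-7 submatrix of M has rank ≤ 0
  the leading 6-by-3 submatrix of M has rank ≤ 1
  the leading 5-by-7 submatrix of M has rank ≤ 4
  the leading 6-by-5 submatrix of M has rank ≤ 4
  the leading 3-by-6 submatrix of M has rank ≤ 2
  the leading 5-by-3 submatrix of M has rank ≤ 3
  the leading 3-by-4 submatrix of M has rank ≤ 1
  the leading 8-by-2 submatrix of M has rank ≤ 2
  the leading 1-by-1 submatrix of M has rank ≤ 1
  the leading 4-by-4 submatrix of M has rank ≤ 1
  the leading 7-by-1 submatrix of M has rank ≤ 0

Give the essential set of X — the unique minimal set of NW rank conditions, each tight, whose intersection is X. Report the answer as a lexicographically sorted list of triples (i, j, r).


Reconstructing r_w from the 15 given conditions:

  i=1: 0 0 0 0 0 0 0 1
  i=2: 0 1 1 1 1 1 1 2
  i=3: 0 1 1 1 2 2 2 3
  i=4: 0 1 1 1 2 3 3 4
  i=5: 0 1 1 2 3 4 4 5
  i=6: 0 1 1 2 3 4 5 6
  i=7: 0 1 2 3 4 5 6 7
  i=8: 1 2 3 4 5 6 7 8

reading off 1-entries of Δ²R: w = (8, 2, 5, 6, 4, 7, 3, 1).

ℓ(w)=19; the 4 essential cells (i,j,r):

[(1, 7, 0), (4, 4, 1), (6, 3, 1), (7, 1, 0)]


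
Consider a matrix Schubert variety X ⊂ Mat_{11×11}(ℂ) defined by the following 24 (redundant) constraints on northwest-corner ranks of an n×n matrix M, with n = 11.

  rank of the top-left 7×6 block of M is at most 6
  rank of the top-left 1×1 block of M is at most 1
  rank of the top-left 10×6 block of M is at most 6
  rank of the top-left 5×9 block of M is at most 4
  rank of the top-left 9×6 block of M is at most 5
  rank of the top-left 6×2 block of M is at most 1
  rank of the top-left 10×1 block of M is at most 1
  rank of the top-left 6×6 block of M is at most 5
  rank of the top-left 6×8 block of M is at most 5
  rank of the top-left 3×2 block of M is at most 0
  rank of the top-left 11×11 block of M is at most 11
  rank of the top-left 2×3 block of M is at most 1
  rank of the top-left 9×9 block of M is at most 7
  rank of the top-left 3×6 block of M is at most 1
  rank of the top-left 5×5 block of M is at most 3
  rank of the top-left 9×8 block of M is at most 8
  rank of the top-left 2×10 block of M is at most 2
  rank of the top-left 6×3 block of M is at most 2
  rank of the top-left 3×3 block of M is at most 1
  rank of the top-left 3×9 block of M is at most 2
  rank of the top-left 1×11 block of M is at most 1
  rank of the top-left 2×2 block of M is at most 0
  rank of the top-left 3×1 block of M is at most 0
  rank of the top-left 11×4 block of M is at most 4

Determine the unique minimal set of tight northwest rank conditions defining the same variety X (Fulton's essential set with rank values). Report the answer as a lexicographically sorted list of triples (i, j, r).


Reconstructing r_w from the 24 given conditions:

  i=1: 0, 0, 1, 1, 1, 1, 1, 1, 1, 1, 1
  i=2: 0, 0, 1, 1, 1, 1, 2, 2, 2, 2, 2
  i=3: 0, 0, 1, 1, 1, 1, 2, 2, 2, 3, 3
  i=4: 1, 1, 2, 2, 2, 2, 3, 3, 3, 4, 4
  i=5: 1, 1, 2, 3, 3, 3, 4, 4, 4, 5, 5
  i=6: 1, 1, 2, 3, 4, 4, 5, 5, 5, 6, 6
  i=7: 1, 2, 3, 4, 5, 5, 6, 6, 6, 7, 7
  i=8: 1, 2, 3, 4, 5, 5, 6, 7, 7, 8, 8
  i=9: 1, 2, 3, 4, 5, 5, 6, 7, 7, 8, 9
  i=10: 1, 2, 3, 4, 5, 6, 7, 8, 8, 9, 10
  i=11: 1, 2, 3, 4, 5, 6, 7, 8, 9, 10, 11

giving w = (3, 7, 10, 1, 4, 5, 2, 8, 11, 6, 9) via Δ²R.

D(w) has 19 cells with 6 SE-corners; essential set:

[(3, 2, 0), (3, 6, 1), (3, 9, 2), (6, 2, 1), (9, 6, 5), (9, 9, 7)]


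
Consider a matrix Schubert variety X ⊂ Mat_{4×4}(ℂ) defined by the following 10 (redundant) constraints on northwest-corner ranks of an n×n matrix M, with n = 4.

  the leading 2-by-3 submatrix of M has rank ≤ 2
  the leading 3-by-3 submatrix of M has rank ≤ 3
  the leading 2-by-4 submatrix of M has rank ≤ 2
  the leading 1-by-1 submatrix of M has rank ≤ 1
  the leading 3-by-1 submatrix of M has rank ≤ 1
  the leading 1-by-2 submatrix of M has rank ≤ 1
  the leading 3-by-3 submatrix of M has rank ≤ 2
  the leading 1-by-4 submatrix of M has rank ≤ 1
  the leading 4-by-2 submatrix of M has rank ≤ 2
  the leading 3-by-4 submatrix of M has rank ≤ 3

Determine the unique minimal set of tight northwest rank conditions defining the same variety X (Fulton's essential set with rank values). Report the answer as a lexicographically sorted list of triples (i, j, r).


Rank table r_w(4×4) implied by the 10 constraints:

  1 1 1 1
  1 2 2 2
  1 2 2 3
  1 2 3 4

hence w(1..4) = (1, 2, 4, 3).

ℓ(w)=1; the 1 essential cell (i,j,r):

[(3, 3, 2)]


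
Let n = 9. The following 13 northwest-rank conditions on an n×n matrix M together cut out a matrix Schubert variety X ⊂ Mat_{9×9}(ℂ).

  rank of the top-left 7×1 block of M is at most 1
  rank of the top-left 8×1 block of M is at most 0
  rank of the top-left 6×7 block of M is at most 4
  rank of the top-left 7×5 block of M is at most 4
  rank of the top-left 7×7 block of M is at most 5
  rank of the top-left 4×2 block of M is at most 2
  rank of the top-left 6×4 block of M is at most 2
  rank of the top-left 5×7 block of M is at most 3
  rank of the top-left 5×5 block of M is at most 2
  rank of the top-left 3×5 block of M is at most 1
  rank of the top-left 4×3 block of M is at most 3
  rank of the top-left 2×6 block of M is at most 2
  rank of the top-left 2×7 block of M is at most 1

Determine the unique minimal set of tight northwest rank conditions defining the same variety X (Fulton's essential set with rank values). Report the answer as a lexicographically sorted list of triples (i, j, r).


Recovering R(i,j) via the rank-extension bound from the 13 conditions:

  R[1]: 0, 1, 1, 1, 1, 1, 1, 1, 1
  R[2]: 0, 1, 1, 1, 1, 1, 1, 2, 2
  R[3]: 0, 1, 1, 1, 1, 2, 2, 3, 3
  R[4]: 0, 1, 2, 2, 2, 3, 3, 4, 4
  R[5]: 0, 1, 2, 2, 2, 3, 3, 4, 5
  R[6]: 0, 1, 2, 2, 3, 4, 4, 5, 6
  R[7]: 0, 1, 2, 3, 4, 5, 5, 6, 7
  R[8]: 0, 1, 2, 3, 4, 5, 6, 7, 8
  R[9]: 1, 2, 3, 4, 5, 6, 7, 8, 9

giving w = (2, 8, 6, 3, 9, 5, 4, 7, 1) via Δ²R.

ℓ(w)=20; the 6 essential cells (i,j,r):

[(2, 7, 1), (3, 5, 1), (5, 5, 2), (5, 7, 3), (6, 4, 2), (8, 1, 0)]


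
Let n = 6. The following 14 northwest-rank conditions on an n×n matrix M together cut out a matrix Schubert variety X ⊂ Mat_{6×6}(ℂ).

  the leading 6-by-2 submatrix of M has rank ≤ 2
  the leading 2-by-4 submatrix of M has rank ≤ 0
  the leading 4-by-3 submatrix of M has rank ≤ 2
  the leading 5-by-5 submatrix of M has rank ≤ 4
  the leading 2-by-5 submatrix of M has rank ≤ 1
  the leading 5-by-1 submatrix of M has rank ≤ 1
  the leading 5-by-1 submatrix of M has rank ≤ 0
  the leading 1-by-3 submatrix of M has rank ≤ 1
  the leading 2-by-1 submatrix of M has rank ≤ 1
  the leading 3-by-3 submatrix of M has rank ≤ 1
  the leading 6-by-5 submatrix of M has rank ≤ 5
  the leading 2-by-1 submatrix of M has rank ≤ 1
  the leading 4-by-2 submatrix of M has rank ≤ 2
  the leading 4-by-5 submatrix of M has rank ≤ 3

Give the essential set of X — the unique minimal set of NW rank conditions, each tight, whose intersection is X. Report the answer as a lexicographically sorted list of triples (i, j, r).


Reconstructing r_w from the 14 given conditions:

  R[1]: 0 0 0 0 1 1
  R[2]: 0 0 0 0 1 2
  R[3]: 0 1 1 1 2 3
  R[4]: 0 1 2 2 3 4
  R[5]: 0 1 2 3 4 5
  R[6]: 1 2 3 4 5 6

reading off 1-entries of Δ²R: w = (5, 6, 2, 3, 4, 1).

2 SE-corners of the 11-cell Rothe diagram give Ess(w):

[(2, 4, 0), (5, 1, 0)]


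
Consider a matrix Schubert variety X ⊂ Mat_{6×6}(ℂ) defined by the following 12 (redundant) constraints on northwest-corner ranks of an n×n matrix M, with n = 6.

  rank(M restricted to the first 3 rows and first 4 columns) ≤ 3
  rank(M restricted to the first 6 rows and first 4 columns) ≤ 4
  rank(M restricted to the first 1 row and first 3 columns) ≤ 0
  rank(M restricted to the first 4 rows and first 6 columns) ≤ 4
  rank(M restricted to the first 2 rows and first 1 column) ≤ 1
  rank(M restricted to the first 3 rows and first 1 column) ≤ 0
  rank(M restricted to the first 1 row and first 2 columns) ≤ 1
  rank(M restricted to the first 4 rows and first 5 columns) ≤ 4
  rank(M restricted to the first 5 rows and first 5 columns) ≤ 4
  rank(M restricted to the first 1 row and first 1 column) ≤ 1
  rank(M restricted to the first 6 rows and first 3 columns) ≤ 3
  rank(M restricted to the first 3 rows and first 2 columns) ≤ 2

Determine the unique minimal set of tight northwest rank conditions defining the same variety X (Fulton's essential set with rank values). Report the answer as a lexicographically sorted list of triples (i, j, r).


Reconstructing r_w from the 12 given conditions:

  row 1: 0, 0, 0, 1, 1, 1
  row 2: 0, 1, 1, 2, 2, 2
  row 3: 0, 1, 2, 3, 3, 3
  row 4: 1, 2, 3, 4, 4, 4
  row 5: 1, 2, 3, 4, 4, 5
  row 6: 1, 2, 3, 4, 5, 6

hence w(1..6) = (4, 2, 3, 1, 6, 5).

3 SE-corners of the 6-cell Rothe diagram give Ess(w):

[(1, 3, 0), (3, 1, 0), (5, 5, 4)]


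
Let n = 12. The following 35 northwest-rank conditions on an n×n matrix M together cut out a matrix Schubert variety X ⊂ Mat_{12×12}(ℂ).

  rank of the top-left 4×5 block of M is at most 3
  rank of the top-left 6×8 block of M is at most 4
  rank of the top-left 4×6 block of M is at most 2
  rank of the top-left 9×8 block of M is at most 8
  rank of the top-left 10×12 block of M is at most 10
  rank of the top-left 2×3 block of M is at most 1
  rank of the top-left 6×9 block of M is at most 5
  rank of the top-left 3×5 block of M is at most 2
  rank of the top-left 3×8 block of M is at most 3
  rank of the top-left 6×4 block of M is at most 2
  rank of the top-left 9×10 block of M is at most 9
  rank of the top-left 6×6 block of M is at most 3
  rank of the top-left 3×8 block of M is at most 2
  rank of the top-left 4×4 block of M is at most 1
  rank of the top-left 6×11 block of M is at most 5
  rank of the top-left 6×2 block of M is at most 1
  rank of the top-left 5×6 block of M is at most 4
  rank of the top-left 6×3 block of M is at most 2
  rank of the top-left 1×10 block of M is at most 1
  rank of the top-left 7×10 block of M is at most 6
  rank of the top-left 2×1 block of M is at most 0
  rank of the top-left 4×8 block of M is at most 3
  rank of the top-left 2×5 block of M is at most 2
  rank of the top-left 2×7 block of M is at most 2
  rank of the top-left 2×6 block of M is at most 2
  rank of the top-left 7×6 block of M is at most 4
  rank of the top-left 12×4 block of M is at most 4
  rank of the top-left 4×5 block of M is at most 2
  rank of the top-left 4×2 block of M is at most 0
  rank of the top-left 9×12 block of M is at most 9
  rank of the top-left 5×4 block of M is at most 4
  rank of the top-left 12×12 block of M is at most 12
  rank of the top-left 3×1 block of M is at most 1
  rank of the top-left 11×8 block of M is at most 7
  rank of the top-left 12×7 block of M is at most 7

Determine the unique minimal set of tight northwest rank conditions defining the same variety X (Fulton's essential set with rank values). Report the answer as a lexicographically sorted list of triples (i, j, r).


The tightest implied rank at each (i,j), from the 35 conditions:

  row 1: 0 | 0 | 1 | 1 | 1 | 1 | 1 | 1 | 1 | 1 | 1 | 1
  row 2: 0 | 0 | 1 | 1 | 2 | 2 | 2 | 2 | 2 | 2 | 2 | 2
  row 3: 0 | 0 | 1 | 1 | 2 | 2 | 2 | 2 | 3 | 3 | 3 | 3
  row 4: 0 | 0 | 1 | 1 | 2 | 2 | 3 | 3 | 4 | 4 | 4 | 4
  row 5: 1 | 1 | 2 | 2 | 3 | 3 | 4 | 4 | 5 | 5 | 5 | 5
  row 6: 1 | 1 | 2 | 2 | 3 | 3 | 4 | 4 | 5 | 5 | 5 | 6
  row 7: 1 | 2 | 3 | 3 | 4 | 4 | 5 | 5 | 6 | 6 | 6 | 7
  row 8: 1 | 2 | 3 | 4 | 5 | 5 | 6 | 6 | 7 | 7 | 7 | 8
  row 9: 1 | 2 | 3 | 4 | 5 | 6 | 7 | 7 | 8 | 8 | 8 | 9
  row 10: 1 | 2 | 3 | 4 | 5 | 6 | 7 | 7 | 8 | 9 | 9 | 10
  row 11: 1 | 2 | 3 | 4 | 5 | 6 | 7 | 7 | 8 | 9 | 10 | 11
  row 12: 1 | 2 | 3 | 4 | 5 | 6 | 7 | 8 | 9 | 10 | 11 | 12

hence w(1..12) = (3, 5, 9, 7, 1, 12, 2, 4, 6, 10, 11, 8).

Rothe diagram D(w) (23 cells), 10 SE-corners (essential conditions):

[(3, 8, 2), (4, 2, 0), (4, 4, 1), (4, 6, 2), (6, 2, 1), (6, 4, 2), (6, 6, 3), (6, 8, 4), (6, 11, 5), (11, 8, 7)]


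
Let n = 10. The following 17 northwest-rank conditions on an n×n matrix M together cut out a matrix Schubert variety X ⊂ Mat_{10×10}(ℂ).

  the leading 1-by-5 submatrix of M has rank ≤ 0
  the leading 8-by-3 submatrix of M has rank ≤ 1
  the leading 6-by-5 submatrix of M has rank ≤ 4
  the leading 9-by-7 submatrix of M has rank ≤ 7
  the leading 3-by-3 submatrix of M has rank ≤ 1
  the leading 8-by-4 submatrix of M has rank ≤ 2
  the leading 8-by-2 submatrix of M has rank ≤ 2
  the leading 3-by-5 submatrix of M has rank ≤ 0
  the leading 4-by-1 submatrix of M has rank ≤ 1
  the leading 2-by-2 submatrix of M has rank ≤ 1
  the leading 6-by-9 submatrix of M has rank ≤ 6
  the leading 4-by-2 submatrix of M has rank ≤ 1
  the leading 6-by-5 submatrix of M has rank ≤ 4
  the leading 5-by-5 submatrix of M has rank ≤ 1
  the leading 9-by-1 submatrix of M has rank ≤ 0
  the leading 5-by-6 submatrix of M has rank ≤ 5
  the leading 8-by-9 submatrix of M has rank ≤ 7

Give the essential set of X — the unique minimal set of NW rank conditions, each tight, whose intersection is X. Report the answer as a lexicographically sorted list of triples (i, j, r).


The tightest implied rank at each (i,j), from the 17 conditions:

  0, 0, 0, 0, 0, 1, 1, 1, 1, 1
  0, 0, 0, 0, 0, 1, 2, 2, 2, 2
  0, 0, 0, 0, 0, 1, 2, 3, 3, 3
  0, 1, 1, 1, 1, 2, 3, 4, 4, 4
  0, 1, 1, 1, 1, 2, 3, 4, 5, 5
  0, 1, 1, 2, 2, 3, 4, 5, 6, 6
  0, 1, 1, 2, 3, 4, 5, 6, 7, 7
  0, 1, 1, 2, 3, 4, 5, 6, 7, 8
  0, 1, 2, 3, 4, 5, 6, 7, 8, 9
  1, 2, 3, 4, 5, 6, 7, 8, 9, 10

giving w = (6, 7, 8, 2, 9, 4, 5, 10, 3, 1) via Δ²R.

D(w) has 27 cells with 4 SE-corners; essential set:

[(3, 5, 0), (5, 5, 1), (8, 3, 1), (9, 1, 0)]


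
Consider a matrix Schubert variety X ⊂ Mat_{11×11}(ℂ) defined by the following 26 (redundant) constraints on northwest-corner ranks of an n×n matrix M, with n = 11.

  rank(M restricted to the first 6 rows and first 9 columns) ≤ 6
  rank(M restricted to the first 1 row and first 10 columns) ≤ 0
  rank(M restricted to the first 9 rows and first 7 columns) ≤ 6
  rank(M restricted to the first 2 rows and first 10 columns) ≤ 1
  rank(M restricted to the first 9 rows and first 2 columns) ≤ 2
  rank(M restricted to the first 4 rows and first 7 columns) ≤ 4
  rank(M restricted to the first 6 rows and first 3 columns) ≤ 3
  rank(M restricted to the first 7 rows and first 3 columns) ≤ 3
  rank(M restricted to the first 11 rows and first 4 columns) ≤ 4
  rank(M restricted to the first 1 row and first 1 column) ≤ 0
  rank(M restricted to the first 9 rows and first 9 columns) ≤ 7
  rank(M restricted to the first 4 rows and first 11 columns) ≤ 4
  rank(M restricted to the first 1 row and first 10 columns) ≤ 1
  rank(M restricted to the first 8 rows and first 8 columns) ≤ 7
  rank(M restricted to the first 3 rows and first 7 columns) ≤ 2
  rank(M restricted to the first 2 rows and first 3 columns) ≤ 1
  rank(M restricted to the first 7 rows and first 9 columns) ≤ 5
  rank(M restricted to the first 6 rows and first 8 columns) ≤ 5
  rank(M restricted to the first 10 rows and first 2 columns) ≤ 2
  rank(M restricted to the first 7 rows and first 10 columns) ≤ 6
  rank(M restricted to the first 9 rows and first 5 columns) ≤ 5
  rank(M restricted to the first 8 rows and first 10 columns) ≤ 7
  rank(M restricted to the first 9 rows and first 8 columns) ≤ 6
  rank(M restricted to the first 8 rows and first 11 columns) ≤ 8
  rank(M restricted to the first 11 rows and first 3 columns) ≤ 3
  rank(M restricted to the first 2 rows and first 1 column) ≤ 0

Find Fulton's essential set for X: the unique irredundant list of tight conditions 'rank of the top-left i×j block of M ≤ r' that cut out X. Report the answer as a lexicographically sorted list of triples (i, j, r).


Propagating the 26 rank bounds to every northwest block:

  R[1]: 0 | 0 | 0 | 0 | 0 | 0 | 0 | 0 | 0 | 0 | 1
  R[2]: 0 | 1 | 1 | 1 | 1 | 1 | 1 | 1 | 1 | 1 | 2
  R[3]: 1 | 2 | 2 | 2 | 2 | 2 | 2 | 2 | 2 | 2 | 3
  R[4]: 1 | 2 | 3 | 3 | 3 | 3 | 3 | 3 | 3 | 3 | 4
  R[5]: 1 | 2 | 3 | 4 | 4 | 4 | 4 | 4 | 4 | 4 | 5
  R[6]: 1 | 2 | 3 | 4 | 5 | 5 | 5 | 5 | 5 | 5 | 6
  R[7]: 1 | 2 | 3 | 4 | 5 | 5 | 5 | 5 | 5 | 6 | 7
  R[8]: 1 | 2 | 3 | 4 | 5 | 6 | 6 | 6 | 6 | 7 | 8
  R[9]: 1 | 2 | 3 | 4 | 5 | 6 | 6 | 6 | 7 | 8 | 9
  R[10]: 1 | 2 | 3 | 4 | 5 | 6 | 7 | 7 | 8 | 9 | 10
  R[11]: 1 | 2 | 3 | 4 | 5 | 6 | 7 | 8 | 9 | 10 | 11

so w = (11, 2, 1, 3, 4, 5, 10, 6, 9, 7, 8).

Rothe diagram D(w) (17 cells), 4 SE-corners (essential conditions):

[(1, 10, 0), (2, 1, 0), (7, 9, 5), (9, 8, 6)]


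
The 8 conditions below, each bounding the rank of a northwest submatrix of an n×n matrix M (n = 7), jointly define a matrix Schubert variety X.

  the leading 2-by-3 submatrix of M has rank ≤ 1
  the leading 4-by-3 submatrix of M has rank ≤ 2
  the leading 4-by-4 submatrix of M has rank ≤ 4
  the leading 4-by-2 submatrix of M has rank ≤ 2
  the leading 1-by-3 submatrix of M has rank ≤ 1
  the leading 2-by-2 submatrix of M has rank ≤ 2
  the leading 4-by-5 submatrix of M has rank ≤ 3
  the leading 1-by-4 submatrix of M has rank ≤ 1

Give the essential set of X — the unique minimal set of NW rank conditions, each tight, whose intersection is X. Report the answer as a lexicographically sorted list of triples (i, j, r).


Recovering R(i,j) via the rank-extension bound from the 8 conditions:

  R[1]: 1 1 1 1 1 1 1
  R[2]: 1 1 1 2 2 2 2
  R[3]: 1 2 2 3 3 3 3
  R[4]: 1 2 2 3 3 4 4
  R[5]: 1 2 3 4 4 5 5
  R[6]: 1 2 3 4 5 6 6
  R[7]: 1 2 3 4 5 6 7

so w = (1, 4, 2, 6, 3, 5, 7).

ℓ(w)=4; the 3 essential cells (i,j,r):

[(2, 3, 1), (4, 3, 2), (4, 5, 3)]


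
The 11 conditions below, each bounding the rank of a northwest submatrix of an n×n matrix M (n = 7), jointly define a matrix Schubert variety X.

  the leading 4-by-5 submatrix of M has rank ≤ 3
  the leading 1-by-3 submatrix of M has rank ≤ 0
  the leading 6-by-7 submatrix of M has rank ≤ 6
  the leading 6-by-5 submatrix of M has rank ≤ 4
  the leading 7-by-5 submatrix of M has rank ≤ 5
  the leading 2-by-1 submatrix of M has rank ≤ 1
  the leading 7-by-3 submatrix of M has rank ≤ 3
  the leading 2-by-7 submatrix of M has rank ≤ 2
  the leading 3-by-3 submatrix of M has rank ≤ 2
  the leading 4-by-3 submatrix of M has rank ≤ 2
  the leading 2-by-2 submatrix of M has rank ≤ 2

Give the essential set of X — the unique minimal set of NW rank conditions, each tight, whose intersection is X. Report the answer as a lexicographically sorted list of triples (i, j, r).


Rank table r_w(7×7) implied by the 11 constraints:

  0  0  0  1  1  1  1
  1  1  1  2  2  2  2
  1  2  2  3  3  3  3
  1  2  2  3  3  4  4
  1  2  3  4  4  5  5
  1  2  3  4  4  5  6
  1  2  3  4  5  6  7

giving w = (4, 1, 2, 6, 3, 7, 5) via Δ²R.

4 SE-corners of the 6-cell Rothe diagram give Ess(w):

[(1, 3, 0), (4, 3, 2), (4, 5, 3), (6, 5, 4)]


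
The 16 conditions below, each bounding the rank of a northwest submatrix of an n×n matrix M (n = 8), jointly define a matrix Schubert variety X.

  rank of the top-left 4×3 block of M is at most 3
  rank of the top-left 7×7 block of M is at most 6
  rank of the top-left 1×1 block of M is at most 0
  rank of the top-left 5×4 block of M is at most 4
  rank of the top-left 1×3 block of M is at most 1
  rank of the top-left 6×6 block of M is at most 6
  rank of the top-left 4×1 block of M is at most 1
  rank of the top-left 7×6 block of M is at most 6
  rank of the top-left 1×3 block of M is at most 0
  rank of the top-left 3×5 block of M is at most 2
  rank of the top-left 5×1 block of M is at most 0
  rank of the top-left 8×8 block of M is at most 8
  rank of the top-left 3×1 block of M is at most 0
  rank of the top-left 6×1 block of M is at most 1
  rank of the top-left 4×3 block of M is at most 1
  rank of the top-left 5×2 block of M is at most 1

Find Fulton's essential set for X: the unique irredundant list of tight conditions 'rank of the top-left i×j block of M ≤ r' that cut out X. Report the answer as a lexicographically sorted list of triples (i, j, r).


Rank table r_w(8×8) implied by the 16 constraints:

  row 1: 0 | 0 | 0 | 1 | 1 | 1 | 1 | 1
  row 2: 0 | 1 | 1 | 2 | 2 | 2 | 2 | 2
  row 3: 0 | 1 | 1 | 2 | 2 | 3 | 3 | 3
  row 4: 0 | 1 | 1 | 2 | 3 | 4 | 4 | 4
  row 5: 0 | 1 | 2 | 3 | 4 | 5 | 5 | 5
  row 6: 1 | 2 | 3 | 4 | 5 | 6 | 6 | 6
  row 7: 1 | 2 | 3 | 4 | 5 | 6 | 6 | 7
  row 8: 1 | 2 | 3 | 4 | 5 | 6 | 7 | 8

reading off 1-entries of Δ²R: w = (4, 2, 6, 5, 3, 1, 8, 7).

|D(w)|=11, |Ess(w)|=5:

[(1, 3, 0), (3, 5, 2), (4, 3, 1), (5, 1, 0), (7, 7, 6)]


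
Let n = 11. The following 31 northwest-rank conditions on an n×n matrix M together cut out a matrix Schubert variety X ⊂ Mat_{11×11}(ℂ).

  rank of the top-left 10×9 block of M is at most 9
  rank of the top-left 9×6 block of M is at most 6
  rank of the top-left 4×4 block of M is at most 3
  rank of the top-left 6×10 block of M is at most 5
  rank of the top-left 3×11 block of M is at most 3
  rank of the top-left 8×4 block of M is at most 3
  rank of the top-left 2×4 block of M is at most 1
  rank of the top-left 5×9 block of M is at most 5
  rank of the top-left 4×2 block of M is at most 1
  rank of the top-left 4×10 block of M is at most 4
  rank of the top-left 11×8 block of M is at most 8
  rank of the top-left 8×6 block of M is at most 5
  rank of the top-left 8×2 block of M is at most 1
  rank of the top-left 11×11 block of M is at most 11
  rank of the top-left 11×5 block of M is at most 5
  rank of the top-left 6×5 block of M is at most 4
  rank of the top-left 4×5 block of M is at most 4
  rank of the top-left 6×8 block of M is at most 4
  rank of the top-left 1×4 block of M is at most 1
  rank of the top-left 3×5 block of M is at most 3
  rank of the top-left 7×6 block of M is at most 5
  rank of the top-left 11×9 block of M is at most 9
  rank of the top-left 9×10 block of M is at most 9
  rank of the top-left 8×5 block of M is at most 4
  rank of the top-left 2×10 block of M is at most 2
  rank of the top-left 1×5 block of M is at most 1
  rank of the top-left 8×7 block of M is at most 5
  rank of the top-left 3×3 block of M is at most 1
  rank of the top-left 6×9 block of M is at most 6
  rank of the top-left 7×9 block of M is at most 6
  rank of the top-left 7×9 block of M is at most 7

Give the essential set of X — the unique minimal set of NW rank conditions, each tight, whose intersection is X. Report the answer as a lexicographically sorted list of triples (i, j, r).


Rank table r_w(11×11) implied by the 31 constraints:

  row 1: 1 | 1 | 1 | 1 | 1 | 1 | 1 | 1 | 1 | 1 | 1
  row 2: 1 | 1 | 1 | 1 | 2 | 2 | 2 | 2 | 2 | 2 | 2
  row 3: 1 | 1 | 1 | 2 | 3 | 3 | 3 | 3 | 3 | 3 | 3
  row 4: 1 | 1 | 2 | 3 | 4 | 4 | 4 | 4 | 4 | 4 | 4
  row 5: 1 | 1 | 2 | 3 | 4 | 4 | 4 | 4 | 5 | 5 | 5
  row 6: 1 | 1 | 2 | 3 | 4 | 4 | 4 | 4 | 5 | 5 | 6
  row 7: 1 | 1 | 2 | 3 | 4 | 5 | 5 | 5 | 6 | 6 | 7
  row 8: 1 | 1 | 2 | 3 | 4 | 5 | 5 | 6 | 7 | 7 | 8
  row 9: 1 | 2 | 3 | 4 | 5 | 6 | 6 | 7 | 8 | 8 | 9
  row 10: 1 | 2 | 3 | 4 | 5 | 6 | 7 | 8 | 9 | 9 | 10
  row 11: 1 | 2 | 3 | 4 | 5 | 6 | 7 | 8 | 9 | 10 | 11

so w = (1, 5, 4, 3, 9, 11, 6, 8, 2, 7, 10).

|D(w)|=18, |Ess(w)|=6:

[(2, 4, 1), (3, 3, 1), (6, 8, 4), (6, 10, 5), (8, 2, 1), (8, 7, 5)]


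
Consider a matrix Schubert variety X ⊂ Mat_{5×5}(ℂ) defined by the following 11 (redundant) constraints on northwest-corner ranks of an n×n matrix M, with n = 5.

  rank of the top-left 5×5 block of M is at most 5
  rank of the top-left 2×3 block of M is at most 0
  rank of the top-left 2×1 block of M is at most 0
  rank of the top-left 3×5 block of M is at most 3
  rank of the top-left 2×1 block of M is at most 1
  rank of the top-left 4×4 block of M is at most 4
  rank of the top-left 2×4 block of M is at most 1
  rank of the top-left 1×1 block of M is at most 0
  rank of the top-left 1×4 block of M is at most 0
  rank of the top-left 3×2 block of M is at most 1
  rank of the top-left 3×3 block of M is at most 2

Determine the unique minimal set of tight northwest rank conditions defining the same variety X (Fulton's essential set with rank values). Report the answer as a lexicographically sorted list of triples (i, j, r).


Recovering R(i,j) via the rank-extension bound from the 11 conditions:

  i=1: 0 0 0 0 1
  i=2: 0 0 0 1 2
  i=3: 1 1 1 2 3
  i=4: 1 2 2 3 4
  i=5: 1 2 3 4 5

reading off 1-entries of Δ²R: w = (5, 4, 1, 2, 3).

D(w) has 7 cells with 2 SE-corners; essential set:

[(1, 4, 0), (2, 3, 0)]


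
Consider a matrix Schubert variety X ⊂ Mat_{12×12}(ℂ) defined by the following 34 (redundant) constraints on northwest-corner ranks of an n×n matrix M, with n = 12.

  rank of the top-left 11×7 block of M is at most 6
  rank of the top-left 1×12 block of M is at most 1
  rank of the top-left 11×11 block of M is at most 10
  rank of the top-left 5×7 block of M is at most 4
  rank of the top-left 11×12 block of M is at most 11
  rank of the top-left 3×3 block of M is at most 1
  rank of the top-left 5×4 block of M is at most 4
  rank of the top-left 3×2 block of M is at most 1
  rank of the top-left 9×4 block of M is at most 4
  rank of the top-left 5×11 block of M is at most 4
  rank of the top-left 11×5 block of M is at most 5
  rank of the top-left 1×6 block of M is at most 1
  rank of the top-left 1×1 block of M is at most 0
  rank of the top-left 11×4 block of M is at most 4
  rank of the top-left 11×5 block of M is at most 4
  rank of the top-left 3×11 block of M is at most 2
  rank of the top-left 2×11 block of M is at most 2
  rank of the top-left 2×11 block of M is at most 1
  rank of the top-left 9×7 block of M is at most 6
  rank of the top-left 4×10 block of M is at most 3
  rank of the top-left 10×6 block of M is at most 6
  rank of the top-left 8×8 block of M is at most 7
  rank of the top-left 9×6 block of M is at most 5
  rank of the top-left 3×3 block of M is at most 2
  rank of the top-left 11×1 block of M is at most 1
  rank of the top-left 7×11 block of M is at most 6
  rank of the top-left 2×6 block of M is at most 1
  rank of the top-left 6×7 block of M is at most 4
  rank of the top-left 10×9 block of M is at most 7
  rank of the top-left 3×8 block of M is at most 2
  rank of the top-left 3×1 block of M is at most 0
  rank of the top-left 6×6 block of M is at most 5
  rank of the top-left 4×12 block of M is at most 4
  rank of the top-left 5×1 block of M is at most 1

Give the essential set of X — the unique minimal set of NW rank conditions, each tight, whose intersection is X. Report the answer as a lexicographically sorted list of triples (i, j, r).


The tightest implied rank at each (i,j), from the 34 conditions:

  i=1: 0 1 1 1 1 1 1 1 1 1 1 1
  i=2: 0 1 1 1 1 1 1 1 1 1 1 2
  i=3: 0 1 1 2 2 2 2 2 2 2 2 3
  i=4: 1 2 2 3 3 3 3 3 3 3 3 4
  i=5: 1 2 3 4 4 4 4 4 4 4 4 5
  i=6: 1 2 3 4 4 4 4 5 5 5 5 6
  i=7: 1 2 3 4 4 5 5 6 6 6 6 7
  i=8: 1 2 3 4 4 5 6 7 7 7 7 8
  i=9: 1 2 3 4 4 5 6 7 7 8 8 9
  i=10: 1 2 3 4 4 5 6 7 7 8 9 10
  i=11: 1 2 3 4 4 5 6 7 8 9 10 11
  i=12: 1 2 3 4 5 6 7 8 9 10 11 12

the unique w with this rank table is (2, 12, 4, 1, 3, 8, 6, 7, 10, 11, 9, 5).

D(w) has 23 cells with 6 SE-corners; essential set:

[(2, 11, 1), (3, 1, 0), (3, 3, 1), (6, 7, 4), (10, 9, 7), (11, 5, 4)]


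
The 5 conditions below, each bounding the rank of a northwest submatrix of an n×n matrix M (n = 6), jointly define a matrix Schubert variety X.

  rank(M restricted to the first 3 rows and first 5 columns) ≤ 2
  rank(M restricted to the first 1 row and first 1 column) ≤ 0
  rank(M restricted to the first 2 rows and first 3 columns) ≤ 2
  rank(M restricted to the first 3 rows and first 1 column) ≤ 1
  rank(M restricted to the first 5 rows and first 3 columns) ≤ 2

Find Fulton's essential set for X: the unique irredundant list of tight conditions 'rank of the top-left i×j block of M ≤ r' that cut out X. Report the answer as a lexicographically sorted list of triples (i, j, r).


Computing R[i][j] = min implied NW-rank bound (n=6, 5 conditions):

  row 1: 0  1  1  1  1  1
  row 2: 1  2  2  2  2  2
  row 3: 1  2  2  2  2  3
  row 4: 1  2  2  3  3  4
  row 5: 1  2  2  3  4  5
  row 6: 1  2  3  4  5  6

hence w(1..6) = (2, 1, 6, 4, 5, 3).

ℓ(w)=6; the 3 essential cells (i,j,r):

[(1, 1, 0), (3, 5, 2), (5, 3, 2)]


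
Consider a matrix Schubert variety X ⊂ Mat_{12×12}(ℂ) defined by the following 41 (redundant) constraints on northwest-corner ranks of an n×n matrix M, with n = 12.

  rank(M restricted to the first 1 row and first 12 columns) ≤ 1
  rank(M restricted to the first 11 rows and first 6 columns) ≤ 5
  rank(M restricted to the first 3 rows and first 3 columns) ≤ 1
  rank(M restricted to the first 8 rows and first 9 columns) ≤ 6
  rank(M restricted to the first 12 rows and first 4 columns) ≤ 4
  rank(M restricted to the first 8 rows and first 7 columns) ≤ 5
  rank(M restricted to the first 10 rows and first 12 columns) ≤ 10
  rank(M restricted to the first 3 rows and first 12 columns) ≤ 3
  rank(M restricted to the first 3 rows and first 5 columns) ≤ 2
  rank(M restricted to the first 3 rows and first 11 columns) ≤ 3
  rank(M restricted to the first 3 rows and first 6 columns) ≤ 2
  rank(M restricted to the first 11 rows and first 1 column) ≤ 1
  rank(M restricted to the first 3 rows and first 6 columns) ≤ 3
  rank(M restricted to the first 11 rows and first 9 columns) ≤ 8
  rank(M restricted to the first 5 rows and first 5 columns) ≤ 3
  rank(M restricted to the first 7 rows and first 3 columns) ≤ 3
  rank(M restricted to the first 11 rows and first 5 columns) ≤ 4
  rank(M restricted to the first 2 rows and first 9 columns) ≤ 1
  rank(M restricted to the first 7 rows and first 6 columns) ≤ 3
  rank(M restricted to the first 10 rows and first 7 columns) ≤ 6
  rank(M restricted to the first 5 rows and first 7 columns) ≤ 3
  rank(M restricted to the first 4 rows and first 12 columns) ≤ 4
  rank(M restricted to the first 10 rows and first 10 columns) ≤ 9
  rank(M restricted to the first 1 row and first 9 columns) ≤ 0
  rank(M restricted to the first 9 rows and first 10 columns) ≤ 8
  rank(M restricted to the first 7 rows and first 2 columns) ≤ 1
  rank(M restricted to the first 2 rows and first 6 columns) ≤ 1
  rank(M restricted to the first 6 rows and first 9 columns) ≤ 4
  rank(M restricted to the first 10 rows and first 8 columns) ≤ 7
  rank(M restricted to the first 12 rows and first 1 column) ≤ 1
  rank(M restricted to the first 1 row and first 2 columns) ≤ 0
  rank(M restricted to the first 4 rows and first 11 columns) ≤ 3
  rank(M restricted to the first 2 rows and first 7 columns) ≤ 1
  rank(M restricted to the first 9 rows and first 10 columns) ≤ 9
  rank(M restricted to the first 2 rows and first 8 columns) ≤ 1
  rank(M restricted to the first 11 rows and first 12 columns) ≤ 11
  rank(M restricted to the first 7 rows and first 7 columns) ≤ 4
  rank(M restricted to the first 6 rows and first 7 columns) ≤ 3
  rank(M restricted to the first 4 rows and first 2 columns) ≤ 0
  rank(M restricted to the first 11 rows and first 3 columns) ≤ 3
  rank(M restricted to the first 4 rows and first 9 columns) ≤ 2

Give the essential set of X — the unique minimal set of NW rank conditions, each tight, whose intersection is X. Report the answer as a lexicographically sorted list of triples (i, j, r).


Recovering R(i,j) via the rank-extension bound from the 41 conditions:

  R[1]: 0  0  0  0  0  0  0  0  0  1  1  1
  R[2]: 0  0  1  1  1  1  1  1  1  2  2  2
  R[3]: 0  0  1  2  2  2  2  2  2  3  3  3
  R[4]: 0  0  1  2  2  2  2  2  2  3  3  4
  R[5]: 1  1  2  3  3  3  3  3  3  4  4  5
  R[6]: 1  1  2  3  3  3  3  4  4  5  5  6
  R[7]: 1  1  2  3  3  3  4  5  5  6  6  7
  R[8]: 1  2  3  4  4  4  5  6  6  7  7  8
  R[9]: 1  2  3  4  4  5  6  7  7  8  8  9
  R[10]: 1  2  3  4  4  5  6  7  8  9  9  10
  R[11]: 1  2  3  4  4  5  6  7  8  9  10  11
  R[12]: 1  2  3  4  5  6  7  8  9  10  11  12

reading off 1-entries of Δ²R: w = (10, 3, 4, 12, 1, 8, 7, 2, 6, 9, 11, 5).

8 SE-corners of the 31-cell Rothe diagram give Ess(w):

[(1, 9, 0), (4, 2, 0), (4, 9, 2), (4, 11, 3), (6, 7, 3), (7, 2, 1), (7, 6, 3), (11, 5, 4)]


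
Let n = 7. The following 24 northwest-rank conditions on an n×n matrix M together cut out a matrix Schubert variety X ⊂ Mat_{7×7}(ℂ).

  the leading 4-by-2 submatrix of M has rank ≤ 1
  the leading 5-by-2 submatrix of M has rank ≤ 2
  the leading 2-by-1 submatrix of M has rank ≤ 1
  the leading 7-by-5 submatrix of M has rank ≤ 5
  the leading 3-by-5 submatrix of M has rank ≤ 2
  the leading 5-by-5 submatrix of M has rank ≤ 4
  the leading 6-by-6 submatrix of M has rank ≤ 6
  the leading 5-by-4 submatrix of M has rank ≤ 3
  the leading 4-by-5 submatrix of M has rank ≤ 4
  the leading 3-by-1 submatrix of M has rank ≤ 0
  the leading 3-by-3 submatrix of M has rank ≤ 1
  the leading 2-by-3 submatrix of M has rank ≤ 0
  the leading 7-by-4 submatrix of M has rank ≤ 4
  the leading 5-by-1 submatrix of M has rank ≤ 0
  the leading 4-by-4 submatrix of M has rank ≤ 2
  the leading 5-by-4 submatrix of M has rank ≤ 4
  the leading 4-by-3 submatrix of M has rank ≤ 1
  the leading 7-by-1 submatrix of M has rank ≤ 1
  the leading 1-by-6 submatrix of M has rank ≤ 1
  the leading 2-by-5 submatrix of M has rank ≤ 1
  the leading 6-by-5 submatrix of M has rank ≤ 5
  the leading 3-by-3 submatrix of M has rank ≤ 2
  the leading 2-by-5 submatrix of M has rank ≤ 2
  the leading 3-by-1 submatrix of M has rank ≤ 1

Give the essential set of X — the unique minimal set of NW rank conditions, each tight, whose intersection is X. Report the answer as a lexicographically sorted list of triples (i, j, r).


The tightest implied rank at each (i,j), from the 24 conditions:

  0, 0, 0, 1, 1, 1, 1
  0, 0, 0, 1, 1, 2, 2
  0, 1, 1, 2, 2, 3, 3
  0, 1, 1, 2, 3, 4, 4
  0, 1, 2, 3, 4, 5, 5
  1, 2, 3, 4, 5, 6, 6
  1, 2, 3, 4, 5, 6, 7

second differences of R give the permutation w = (4, 6, 2, 5, 3, 1, 7).

4 SE-corners of the 11-cell Rothe diagram give Ess(w):

[(2, 3, 0), (2, 5, 1), (4, 3, 1), (5, 1, 0)]


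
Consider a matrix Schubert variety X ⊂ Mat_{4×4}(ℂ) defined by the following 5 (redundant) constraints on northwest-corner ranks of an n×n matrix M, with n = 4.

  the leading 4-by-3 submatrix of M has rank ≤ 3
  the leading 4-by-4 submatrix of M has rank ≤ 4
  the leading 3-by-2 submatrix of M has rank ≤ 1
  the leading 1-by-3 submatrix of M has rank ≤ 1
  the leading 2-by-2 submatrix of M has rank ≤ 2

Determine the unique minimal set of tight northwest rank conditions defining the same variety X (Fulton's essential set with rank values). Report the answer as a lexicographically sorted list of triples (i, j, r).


The tightest implied rank at each (i,j), from the 5 conditions:

  i=1: 1 1 1 1
  i=2: 1 1 2 2
  i=3: 1 1 2 3
  i=4: 1 2 3 4

hence w(1..4) = (1, 3, 4, 2).

ℓ(w)=2; the 1 essential cell (i,j,r):

[(3, 2, 1)]


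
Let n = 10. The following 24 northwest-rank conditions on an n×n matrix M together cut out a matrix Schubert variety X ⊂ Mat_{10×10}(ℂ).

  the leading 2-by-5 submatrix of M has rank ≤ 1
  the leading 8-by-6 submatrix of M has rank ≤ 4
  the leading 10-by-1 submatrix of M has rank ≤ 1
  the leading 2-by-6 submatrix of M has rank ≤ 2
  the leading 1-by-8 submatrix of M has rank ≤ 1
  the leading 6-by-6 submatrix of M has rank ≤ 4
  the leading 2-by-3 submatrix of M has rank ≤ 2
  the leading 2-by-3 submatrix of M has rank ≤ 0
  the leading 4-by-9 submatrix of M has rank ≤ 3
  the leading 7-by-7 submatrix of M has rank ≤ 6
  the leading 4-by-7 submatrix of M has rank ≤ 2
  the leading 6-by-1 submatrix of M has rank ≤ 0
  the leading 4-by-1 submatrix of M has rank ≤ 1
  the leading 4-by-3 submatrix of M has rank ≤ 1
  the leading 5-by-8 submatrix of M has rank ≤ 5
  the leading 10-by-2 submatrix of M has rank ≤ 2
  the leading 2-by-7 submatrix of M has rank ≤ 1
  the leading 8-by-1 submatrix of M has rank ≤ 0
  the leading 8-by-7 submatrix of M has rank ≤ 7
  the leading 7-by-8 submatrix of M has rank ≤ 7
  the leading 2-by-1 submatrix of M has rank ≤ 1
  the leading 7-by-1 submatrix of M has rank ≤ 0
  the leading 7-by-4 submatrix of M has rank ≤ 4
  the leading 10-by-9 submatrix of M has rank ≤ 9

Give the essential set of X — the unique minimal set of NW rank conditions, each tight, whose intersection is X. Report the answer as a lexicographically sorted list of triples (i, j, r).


Rank table r_w(10×10) implied by the 24 constraints:

  0, 0, 0, 1, 1, 1, 1, 1, 1, 1
  0, 0, 0, 1, 1, 1, 1, 2, 2, 2
  0, 1, 1, 2, 2, 2, 2, 3, 3, 3
  0, 1, 1, 2, 2, 2, 2, 3, 3, 4
  0, 1, 2, 3, 3, 3, 3, 4, 4, 5
  0, 1, 2, 3, 4, 4, 4, 5, 5, 6
  0, 1, 2, 3, 4, 4, 5, 6, 6, 7
  0, 1, 2, 3, 4, 4, 5, 6, 7, 8
  1, 2, 3, 4, 5, 5, 6, 7, 8, 9
  1, 2, 3, 4, 5, 6, 7, 8, 9, 10

giving w = (4, 8, 2, 10, 3, 5, 7, 9, 1, 6) via Δ²R.

D(w) has 22 cells with 7 SE-corners; essential set:

[(2, 3, 0), (2, 7, 1), (4, 3, 1), (4, 7, 2), (4, 9, 3), (8, 1, 0), (8, 6, 4)]
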